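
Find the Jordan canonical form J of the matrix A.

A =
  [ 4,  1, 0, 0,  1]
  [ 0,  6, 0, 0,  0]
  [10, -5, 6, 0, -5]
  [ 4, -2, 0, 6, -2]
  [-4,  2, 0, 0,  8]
J_2(6) ⊕ J_1(6) ⊕ J_1(6) ⊕ J_1(6)

The characteristic polynomial is
  det(x·I − A) = x^5 - 30*x^4 + 360*x^3 - 2160*x^2 + 6480*x - 7776 = (x - 6)^5

Eigenvalues and multiplicities (the geometric multiplicity of λ is n − rank(A − λI), which equals the number of Jordan blocks for λ):
  λ = 6: algebraic multiplicity = 5, geometric multiplicity = 4

Determining the block sizes for each eigenvalue:
  λ = 6: 4 blocks summing to 5 forces exactly one block of size 2 and the rest size 1 → block sizes [2, 1, 1, 1]

Assembling the blocks gives a Jordan form
J =
  [6, 1, 0, 0, 0]
  [0, 6, 0, 0, 0]
  [0, 0, 6, 0, 0]
  [0, 0, 0, 6, 0]
  [0, 0, 0, 0, 6]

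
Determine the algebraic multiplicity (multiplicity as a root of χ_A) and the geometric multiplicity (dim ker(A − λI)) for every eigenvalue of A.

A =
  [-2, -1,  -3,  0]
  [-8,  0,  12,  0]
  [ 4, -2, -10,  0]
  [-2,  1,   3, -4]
λ = -4: alg = 4, geom = 3

Step 1 — factor the characteristic polynomial to read off the algebraic multiplicities:
  χ_A(x) = (x + 4)^4

Step 2 — compute geometric multiplicities via the rank-nullity identity g(λ) = n − rank(A − λI):
  rank(A − (-4)·I) = 1, so dim ker(A − (-4)·I) = n − 1 = 3

Summary:
  λ = -4: algebraic multiplicity = 4, geometric multiplicity = 3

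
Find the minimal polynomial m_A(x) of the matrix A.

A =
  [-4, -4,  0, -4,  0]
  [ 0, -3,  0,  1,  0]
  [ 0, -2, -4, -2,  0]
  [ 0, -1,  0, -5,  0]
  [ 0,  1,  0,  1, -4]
x^2 + 8*x + 16

The characteristic polynomial is χ_A(x) = (x + 4)^5, so the eigenvalues are known. The minimal polynomial is
  m_A(x) = Π_λ (x − λ)^{k_λ}
where k_λ is the size of the *largest* Jordan block for λ (equivalently, the smallest k with (A − λI)^k v = 0 for every generalised eigenvector v of λ).

  λ = -4: largest Jordan block has size 2, contributing (x + 4)^2

So m_A(x) = (x + 4)^2 = x^2 + 8*x + 16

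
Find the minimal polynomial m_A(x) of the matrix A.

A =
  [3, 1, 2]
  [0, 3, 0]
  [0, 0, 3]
x^2 - 6*x + 9

The characteristic polynomial is χ_A(x) = (x - 3)^3, so the eigenvalues are known. The minimal polynomial is
  m_A(x) = Π_λ (x − λ)^{k_λ}
where k_λ is the size of the *largest* Jordan block for λ (equivalently, the smallest k with (A − λI)^k v = 0 for every generalised eigenvector v of λ).

  λ = 3: largest Jordan block has size 2, contributing (x − 3)^2

So m_A(x) = (x - 3)^2 = x^2 - 6*x + 9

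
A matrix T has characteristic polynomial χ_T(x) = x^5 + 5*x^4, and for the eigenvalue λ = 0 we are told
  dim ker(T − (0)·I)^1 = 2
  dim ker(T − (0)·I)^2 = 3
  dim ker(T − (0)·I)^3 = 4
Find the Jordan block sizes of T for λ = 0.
Block sizes for λ = 0: [3, 1]

From the dimensions of kernels of powers, the number of Jordan blocks of size at least j is d_j − d_{j−1} where d_j = dim ker(N^j) (with d_0 = 0). Computing the differences gives [2, 1, 1].
The number of blocks of size exactly k is (#blocks of size ≥ k) − (#blocks of size ≥ k + 1), so the partition is: 1 block(s) of size 1, 1 block(s) of size 3.
In nonincreasing order the block sizes are [3, 1].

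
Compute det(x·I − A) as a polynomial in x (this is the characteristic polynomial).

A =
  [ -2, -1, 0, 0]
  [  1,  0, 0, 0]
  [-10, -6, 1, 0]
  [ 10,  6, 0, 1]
x^4 - 2*x^2 + 1

Expanding det(x·I − A) (e.g. by cofactor expansion or by noting that A is similar to its Jordan form J, which has the same characteristic polynomial as A) gives
  χ_A(x) = x^4 - 2*x^2 + 1
which factors as (x - 1)^2*(x + 1)^2. The eigenvalues (with algebraic multiplicities) are λ = -1 with multiplicity 2, λ = 1 with multiplicity 2.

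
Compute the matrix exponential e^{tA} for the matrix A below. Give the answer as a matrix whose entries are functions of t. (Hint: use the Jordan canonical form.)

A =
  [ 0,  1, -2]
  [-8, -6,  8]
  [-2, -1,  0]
e^{tA} =
  [2*t*exp(-2*t) + exp(-2*t), t*exp(-2*t), -2*t*exp(-2*t)]
  [-8*t*exp(-2*t), -4*t*exp(-2*t) + exp(-2*t), 8*t*exp(-2*t)]
  [-2*t*exp(-2*t), -t*exp(-2*t), 2*t*exp(-2*t) + exp(-2*t)]

Strategy: write A = P · J · P⁻¹ where J is a Jordan canonical form, so e^{tA} = P · e^{tJ} · P⁻¹, and e^{tJ} can be computed block-by-block.

A has Jordan form
J =
  [-2,  1,  0]
  [ 0, -2,  0]
  [ 0,  0, -2]
(up to reordering of blocks).

Per-block formulas:
  For a 2×2 Jordan block J_2(-2): exp(t · J_2(-2)) = e^(-2t)·(I + t·N), where N is the 2×2 nilpotent shift.
  For a 1×1 block at λ = -2: exp(t · [-2]) = [e^(-2t)].

After assembling e^{tJ} and conjugating by P, we get:

e^{tA} =
  [2*t*exp(-2*t) + exp(-2*t), t*exp(-2*t), -2*t*exp(-2*t)]
  [-8*t*exp(-2*t), -4*t*exp(-2*t) + exp(-2*t), 8*t*exp(-2*t)]
  [-2*t*exp(-2*t), -t*exp(-2*t), 2*t*exp(-2*t) + exp(-2*t)]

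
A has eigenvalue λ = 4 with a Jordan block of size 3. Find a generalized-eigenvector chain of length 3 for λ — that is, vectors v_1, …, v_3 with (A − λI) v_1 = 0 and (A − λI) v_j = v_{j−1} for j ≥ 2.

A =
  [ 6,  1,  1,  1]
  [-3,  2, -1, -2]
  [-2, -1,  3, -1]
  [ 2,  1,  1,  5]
A Jordan chain for λ = 4 of length 3:
v_1 = (1, -2, -1, 1)ᵀ
v_2 = (2, -3, -2, 2)ᵀ
v_3 = (1, 0, 0, 0)ᵀ

Let N = A − (4)·I. We want v_3 with N^3 v_3 = 0 but N^2 v_3 ≠ 0; then v_{j-1} := N · v_j for j = 3, …, 2.

Pick v_3 = (1, 0, 0, 0)ᵀ.
Then v_2 = N · v_3 = (2, -3, -2, 2)ᵀ.
Then v_1 = N · v_2 = (1, -2, -1, 1)ᵀ.

Sanity check: (A − (4)·I) v_1 = (0, 0, 0, 0)ᵀ = 0. ✓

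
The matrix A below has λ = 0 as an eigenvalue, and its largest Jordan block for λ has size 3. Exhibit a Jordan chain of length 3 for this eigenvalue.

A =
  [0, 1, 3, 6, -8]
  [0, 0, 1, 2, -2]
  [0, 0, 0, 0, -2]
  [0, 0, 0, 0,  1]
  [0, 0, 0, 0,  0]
A Jordan chain for λ = 0 of length 3:
v_1 = (1, 0, 0, 0, 0)ᵀ
v_2 = (3, 1, 0, 0, 0)ᵀ
v_3 = (0, 0, 1, 0, 0)ᵀ

Let N = A − (0)·I. We want v_3 with N^3 v_3 = 0 but N^2 v_3 ≠ 0; then v_{j-1} := N · v_j for j = 3, …, 2.

Pick v_3 = (0, 0, 1, 0, 0)ᵀ.
Then v_2 = N · v_3 = (3, 1, 0, 0, 0)ᵀ.
Then v_1 = N · v_2 = (1, 0, 0, 0, 0)ᵀ.

Sanity check: (A − (0)·I) v_1 = (0, 0, 0, 0, 0)ᵀ = 0. ✓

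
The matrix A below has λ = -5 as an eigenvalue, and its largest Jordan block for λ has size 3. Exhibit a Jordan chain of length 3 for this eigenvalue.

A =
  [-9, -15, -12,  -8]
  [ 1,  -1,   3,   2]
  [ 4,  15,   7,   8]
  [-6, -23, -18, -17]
A Jordan chain for λ = -5 of length 3:
v_1 = (1, 0, -1, 1)ᵀ
v_2 = (-4, 1, 4, -6)ᵀ
v_3 = (1, 0, 0, 0)ᵀ

Let N = A − (-5)·I. We want v_3 with N^3 v_3 = 0 but N^2 v_3 ≠ 0; then v_{j-1} := N · v_j for j = 3, …, 2.

Pick v_3 = (1, 0, 0, 0)ᵀ.
Then v_2 = N · v_3 = (-4, 1, 4, -6)ᵀ.
Then v_1 = N · v_2 = (1, 0, -1, 1)ᵀ.

Sanity check: (A − (-5)·I) v_1 = (0, 0, 0, 0)ᵀ = 0. ✓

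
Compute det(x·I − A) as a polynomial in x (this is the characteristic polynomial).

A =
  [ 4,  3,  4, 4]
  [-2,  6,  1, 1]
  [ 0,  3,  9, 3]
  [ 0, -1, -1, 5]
x^4 - 24*x^3 + 216*x^2 - 864*x + 1296

Expanding det(x·I − A) (e.g. by cofactor expansion or by noting that A is similar to its Jordan form J, which has the same characteristic polynomial as A) gives
  χ_A(x) = x^4 - 24*x^3 + 216*x^2 - 864*x + 1296
which factors as (x - 6)^4. The eigenvalues (with algebraic multiplicities) are λ = 6 with multiplicity 4.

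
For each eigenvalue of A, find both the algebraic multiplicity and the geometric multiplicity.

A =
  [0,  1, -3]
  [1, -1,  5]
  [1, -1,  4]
λ = 1: alg = 3, geom = 1

Step 1 — factor the characteristic polynomial to read off the algebraic multiplicities:
  χ_A(x) = (x - 1)^3

Step 2 — compute geometric multiplicities via the rank-nullity identity g(λ) = n − rank(A − λI):
  rank(A − (1)·I) = 2, so dim ker(A − (1)·I) = n − 2 = 1

Summary:
  λ = 1: algebraic multiplicity = 3, geometric multiplicity = 1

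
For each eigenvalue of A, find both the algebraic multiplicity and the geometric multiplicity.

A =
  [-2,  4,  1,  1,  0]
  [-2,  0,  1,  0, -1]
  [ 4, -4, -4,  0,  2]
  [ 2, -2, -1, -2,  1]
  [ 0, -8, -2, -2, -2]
λ = -2: alg = 5, geom = 3

Step 1 — factor the characteristic polynomial to read off the algebraic multiplicities:
  χ_A(x) = (x + 2)^5

Step 2 — compute geometric multiplicities via the rank-nullity identity g(λ) = n − rank(A − λI):
  rank(A − (-2)·I) = 2, so dim ker(A − (-2)·I) = n − 2 = 3

Summary:
  λ = -2: algebraic multiplicity = 5, geometric multiplicity = 3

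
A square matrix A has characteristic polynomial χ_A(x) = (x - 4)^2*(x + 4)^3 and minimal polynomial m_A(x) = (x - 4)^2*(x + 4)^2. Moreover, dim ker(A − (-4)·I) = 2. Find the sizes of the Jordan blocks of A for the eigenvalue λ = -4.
Block sizes for λ = -4: [2, 1]

Step 1 — from the characteristic polynomial, algebraic multiplicity of λ = -4 is 3. From dim ker(A − (-4)·I) = 2, there are exactly 2 Jordan blocks for λ = -4.
Step 2 — from the minimal polynomial, the factor (x + 4)^2 tells us the largest block for λ = -4 has size 2.
Step 3 — with total size 3, 2 blocks, and largest block 2, the block sizes (in nonincreasing order) are [2, 1].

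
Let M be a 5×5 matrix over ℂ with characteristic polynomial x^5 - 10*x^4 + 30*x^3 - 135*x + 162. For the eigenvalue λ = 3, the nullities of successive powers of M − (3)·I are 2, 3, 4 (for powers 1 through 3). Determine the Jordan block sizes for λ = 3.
Block sizes for λ = 3: [3, 1]

From the dimensions of kernels of powers, the number of Jordan blocks of size at least j is d_j − d_{j−1} where d_j = dim ker(N^j) (with d_0 = 0). Computing the differences gives [2, 1, 1].
The number of blocks of size exactly k is (#blocks of size ≥ k) − (#blocks of size ≥ k + 1), so the partition is: 1 block(s) of size 1, 1 block(s) of size 3.
In nonincreasing order the block sizes are [3, 1].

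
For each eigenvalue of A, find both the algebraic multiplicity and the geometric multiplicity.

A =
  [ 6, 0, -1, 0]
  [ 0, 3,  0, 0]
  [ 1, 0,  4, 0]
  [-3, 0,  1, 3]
λ = 3: alg = 2, geom = 2; λ = 5: alg = 2, geom = 1

Step 1 — factor the characteristic polynomial to read off the algebraic multiplicities:
  χ_A(x) = (x - 5)^2*(x - 3)^2

Step 2 — compute geometric multiplicities via the rank-nullity identity g(λ) = n − rank(A − λI):
  rank(A − (3)·I) = 2, so dim ker(A − (3)·I) = n − 2 = 2
  rank(A − (5)·I) = 3, so dim ker(A − (5)·I) = n − 3 = 1

Summary:
  λ = 3: algebraic multiplicity = 2, geometric multiplicity = 2
  λ = 5: algebraic multiplicity = 2, geometric multiplicity = 1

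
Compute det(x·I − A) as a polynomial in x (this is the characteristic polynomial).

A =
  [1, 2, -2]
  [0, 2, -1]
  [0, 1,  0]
x^3 - 3*x^2 + 3*x - 1

Expanding det(x·I − A) (e.g. by cofactor expansion or by noting that A is similar to its Jordan form J, which has the same characteristic polynomial as A) gives
  χ_A(x) = x^3 - 3*x^2 + 3*x - 1
which factors as (x - 1)^3. The eigenvalues (with algebraic multiplicities) are λ = 1 with multiplicity 3.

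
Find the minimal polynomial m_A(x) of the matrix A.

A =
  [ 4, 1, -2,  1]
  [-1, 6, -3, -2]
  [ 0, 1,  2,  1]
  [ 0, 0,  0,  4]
x^3 - 12*x^2 + 48*x - 64

The characteristic polynomial is χ_A(x) = (x - 4)^4, so the eigenvalues are known. The minimal polynomial is
  m_A(x) = Π_λ (x − λ)^{k_λ}
where k_λ is the size of the *largest* Jordan block for λ (equivalently, the smallest k with (A − λI)^k v = 0 for every generalised eigenvector v of λ).

  λ = 4: largest Jordan block has size 3, contributing (x − 4)^3

So m_A(x) = (x - 4)^3 = x^3 - 12*x^2 + 48*x - 64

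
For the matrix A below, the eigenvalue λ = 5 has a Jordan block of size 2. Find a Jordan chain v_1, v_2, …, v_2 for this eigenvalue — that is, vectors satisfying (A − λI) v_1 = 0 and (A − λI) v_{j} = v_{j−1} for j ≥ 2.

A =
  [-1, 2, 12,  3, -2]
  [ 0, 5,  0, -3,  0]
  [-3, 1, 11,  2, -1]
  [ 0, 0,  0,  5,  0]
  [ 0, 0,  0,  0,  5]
A Jordan chain for λ = 5 of length 2:
v_1 = (-6, 0, -3, 0, 0)ᵀ
v_2 = (1, 0, 0, 0, 0)ᵀ

Let N = A − (5)·I. We want v_2 with N^2 v_2 = 0 but N^1 v_2 ≠ 0; then v_{j-1} := N · v_j for j = 2, …, 2.

Pick v_2 = (1, 0, 0, 0, 0)ᵀ.
Then v_1 = N · v_2 = (-6, 0, -3, 0, 0)ᵀ.

Sanity check: (A − (5)·I) v_1 = (0, 0, 0, 0, 0)ᵀ = 0. ✓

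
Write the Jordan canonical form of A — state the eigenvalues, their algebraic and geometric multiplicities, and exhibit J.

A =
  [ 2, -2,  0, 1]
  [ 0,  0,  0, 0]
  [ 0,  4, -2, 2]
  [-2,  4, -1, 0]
J_3(0) ⊕ J_1(0)

The characteristic polynomial is
  det(x·I − A) = x^4

Eigenvalues and multiplicities (the geometric multiplicity of λ is n − rank(A − λI), which equals the number of Jordan blocks for λ):
  λ = 0: algebraic multiplicity = 4, geometric multiplicity = 2

Determining the block sizes for each eigenvalue:
  λ = 0: with am = 4 and gm = 2, the partition is not yet determined (e.g. several partitions of 4 into 2 parts exist). Let N = A − (0)·I. Computing rank(N^1) = 2, rank(N^2) = 1, rank(N^3) = 0; the number of blocks of size ≥ j is rank(N^{j−1}) − rank(N^j), giving [2, 1, 1]. So we have 1 block(s) of size 3, 1 block(s) of size 1 → block sizes [3, 1]

Assembling the blocks gives a Jordan form
J =
  [0, 1, 0, 0]
  [0, 0, 1, 0]
  [0, 0, 0, 0]
  [0, 0, 0, 0]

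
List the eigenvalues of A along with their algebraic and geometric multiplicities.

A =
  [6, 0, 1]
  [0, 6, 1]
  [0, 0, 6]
λ = 6: alg = 3, geom = 2

Step 1 — factor the characteristic polynomial to read off the algebraic multiplicities:
  χ_A(x) = (x - 6)^3

Step 2 — compute geometric multiplicities via the rank-nullity identity g(λ) = n − rank(A − λI):
  rank(A − (6)·I) = 1, so dim ker(A − (6)·I) = n − 1 = 2

Summary:
  λ = 6: algebraic multiplicity = 3, geometric multiplicity = 2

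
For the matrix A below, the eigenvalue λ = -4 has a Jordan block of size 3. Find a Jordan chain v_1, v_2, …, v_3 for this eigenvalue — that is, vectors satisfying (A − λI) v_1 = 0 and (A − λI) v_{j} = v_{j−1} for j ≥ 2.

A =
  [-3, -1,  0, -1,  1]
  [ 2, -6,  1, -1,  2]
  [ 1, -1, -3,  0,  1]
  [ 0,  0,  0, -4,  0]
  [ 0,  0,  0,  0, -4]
A Jordan chain for λ = -4 of length 3:
v_1 = (-1, -1, 0, 0, 0)ᵀ
v_2 = (1, 2, 1, 0, 0)ᵀ
v_3 = (1, 0, 0, 0, 0)ᵀ

Let N = A − (-4)·I. We want v_3 with N^3 v_3 = 0 but N^2 v_3 ≠ 0; then v_{j-1} := N · v_j for j = 3, …, 2.

Pick v_3 = (1, 0, 0, 0, 0)ᵀ.
Then v_2 = N · v_3 = (1, 2, 1, 0, 0)ᵀ.
Then v_1 = N · v_2 = (-1, -1, 0, 0, 0)ᵀ.

Sanity check: (A − (-4)·I) v_1 = (0, 0, 0, 0, 0)ᵀ = 0. ✓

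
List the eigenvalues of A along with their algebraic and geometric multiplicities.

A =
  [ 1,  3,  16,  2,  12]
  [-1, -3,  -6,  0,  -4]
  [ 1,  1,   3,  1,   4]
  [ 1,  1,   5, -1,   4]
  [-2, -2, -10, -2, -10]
λ = -2: alg = 5, geom = 3

Step 1 — factor the characteristic polynomial to read off the algebraic multiplicities:
  χ_A(x) = (x + 2)^5

Step 2 — compute geometric multiplicities via the rank-nullity identity g(λ) = n − rank(A − λI):
  rank(A − (-2)·I) = 2, so dim ker(A − (-2)·I) = n − 2 = 3

Summary:
  λ = -2: algebraic multiplicity = 5, geometric multiplicity = 3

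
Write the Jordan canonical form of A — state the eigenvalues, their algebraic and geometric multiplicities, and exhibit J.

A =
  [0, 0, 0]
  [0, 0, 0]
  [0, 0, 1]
J_1(0) ⊕ J_1(0) ⊕ J_1(1)

The characteristic polynomial is
  det(x·I − A) = x^3 - x^2 = x^2*(x - 1)

Eigenvalues and multiplicities (the geometric multiplicity of λ is n − rank(A − λI), which equals the number of Jordan blocks for λ):
  λ = 0: algebraic multiplicity = 2, geometric multiplicity = 2
  λ = 1: algebraic multiplicity = 1, geometric multiplicity = 1

Determining the block sizes for each eigenvalue:
  λ = 0: gm = am = 2, so every block has size 1 → block sizes [1, 1]
  λ = 1: one block (gm = 1), so the single block has size am = 1 → block sizes [1]

Assembling the blocks gives a Jordan form
J =
  [0, 0, 0]
  [0, 0, 0]
  [0, 0, 1]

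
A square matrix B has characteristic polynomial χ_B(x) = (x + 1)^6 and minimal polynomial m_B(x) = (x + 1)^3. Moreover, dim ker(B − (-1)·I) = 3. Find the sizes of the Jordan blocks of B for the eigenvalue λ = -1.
Block sizes for λ = -1: [3, 2, 1]

Step 1 — from the characteristic polynomial, algebraic multiplicity of λ = -1 is 6. From dim ker(B − (-1)·I) = 3, there are exactly 3 Jordan blocks for λ = -1.
Step 2 — from the minimal polynomial, the factor (x + 1)^3 tells us the largest block for λ = -1 has size 3.
Step 3 — with total size 6, 3 blocks, and largest block 3, the block sizes (in nonincreasing order) are [3, 2, 1].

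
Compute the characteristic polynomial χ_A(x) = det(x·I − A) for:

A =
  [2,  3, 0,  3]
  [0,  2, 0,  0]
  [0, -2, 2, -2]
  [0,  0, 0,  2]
x^4 - 8*x^3 + 24*x^2 - 32*x + 16

Expanding det(x·I − A) (e.g. by cofactor expansion or by noting that A is similar to its Jordan form J, which has the same characteristic polynomial as A) gives
  χ_A(x) = x^4 - 8*x^3 + 24*x^2 - 32*x + 16
which factors as (x - 2)^4. The eigenvalues (with algebraic multiplicities) are λ = 2 with multiplicity 4.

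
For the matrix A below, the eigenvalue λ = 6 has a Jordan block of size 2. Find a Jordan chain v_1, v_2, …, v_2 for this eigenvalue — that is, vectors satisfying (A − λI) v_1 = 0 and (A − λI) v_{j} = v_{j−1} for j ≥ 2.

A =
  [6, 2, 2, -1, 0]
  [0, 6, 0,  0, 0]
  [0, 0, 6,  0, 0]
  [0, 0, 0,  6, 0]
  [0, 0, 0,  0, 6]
A Jordan chain for λ = 6 of length 2:
v_1 = (2, 0, 0, 0, 0)ᵀ
v_2 = (0, 1, 0, 0, 0)ᵀ

Let N = A − (6)·I. We want v_2 with N^2 v_2 = 0 but N^1 v_2 ≠ 0; then v_{j-1} := N · v_j for j = 2, …, 2.

Pick v_2 = (0, 1, 0, 0, 0)ᵀ.
Then v_1 = N · v_2 = (2, 0, 0, 0, 0)ᵀ.

Sanity check: (A − (6)·I) v_1 = (0, 0, 0, 0, 0)ᵀ = 0. ✓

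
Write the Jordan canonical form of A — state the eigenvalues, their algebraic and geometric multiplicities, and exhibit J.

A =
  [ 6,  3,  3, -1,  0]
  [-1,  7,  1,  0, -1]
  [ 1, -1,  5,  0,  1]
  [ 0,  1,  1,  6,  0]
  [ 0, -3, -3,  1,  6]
J_3(6) ⊕ J_2(6)

The characteristic polynomial is
  det(x·I − A) = x^5 - 30*x^4 + 360*x^3 - 2160*x^2 + 6480*x - 7776 = (x - 6)^5

Eigenvalues and multiplicities (the geometric multiplicity of λ is n − rank(A − λI), which equals the number of Jordan blocks for λ):
  λ = 6: algebraic multiplicity = 5, geometric multiplicity = 2

Determining the block sizes for each eigenvalue:
  λ = 6: with am = 5 and gm = 2, the partition is not yet determined (e.g. several partitions of 5 into 2 parts exist). Let N = A − (6)·I. Computing rank(N^1) = 3, rank(N^2) = 1, rank(N^3) = 0; the number of blocks of size ≥ j is rank(N^{j−1}) − rank(N^j), giving [2, 2, 1]. So we have 1 block(s) of size 3, 1 block(s) of size 2 → block sizes [3, 2]

Assembling the blocks gives a Jordan form
J =
  [6, 1, 0, 0, 0]
  [0, 6, 1, 0, 0]
  [0, 0, 6, 0, 0]
  [0, 0, 0, 6, 1]
  [0, 0, 0, 0, 6]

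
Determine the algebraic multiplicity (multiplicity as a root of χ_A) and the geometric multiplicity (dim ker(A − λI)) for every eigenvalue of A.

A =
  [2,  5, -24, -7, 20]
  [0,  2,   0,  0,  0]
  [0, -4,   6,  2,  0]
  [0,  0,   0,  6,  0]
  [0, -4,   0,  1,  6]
λ = 2: alg = 2, geom = 1; λ = 6: alg = 3, geom = 2

Step 1 — factor the characteristic polynomial to read off the algebraic multiplicities:
  χ_A(x) = (x - 6)^3*(x - 2)^2

Step 2 — compute geometric multiplicities via the rank-nullity identity g(λ) = n − rank(A − λI):
  rank(A − (2)·I) = 4, so dim ker(A − (2)·I) = n − 4 = 1
  rank(A − (6)·I) = 3, so dim ker(A − (6)·I) = n − 3 = 2

Summary:
  λ = 2: algebraic multiplicity = 2, geometric multiplicity = 1
  λ = 6: algebraic multiplicity = 3, geometric multiplicity = 2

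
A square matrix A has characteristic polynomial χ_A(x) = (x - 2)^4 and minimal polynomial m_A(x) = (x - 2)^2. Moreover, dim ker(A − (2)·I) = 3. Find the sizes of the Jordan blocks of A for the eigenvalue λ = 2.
Block sizes for λ = 2: [2, 1, 1]

Step 1 — from the characteristic polynomial, algebraic multiplicity of λ = 2 is 4. From dim ker(A − (2)·I) = 3, there are exactly 3 Jordan blocks for λ = 2.
Step 2 — from the minimal polynomial, the factor (x − 2)^2 tells us the largest block for λ = 2 has size 2.
Step 3 — with total size 4, 3 blocks, and largest block 2, the block sizes (in nonincreasing order) are [2, 1, 1].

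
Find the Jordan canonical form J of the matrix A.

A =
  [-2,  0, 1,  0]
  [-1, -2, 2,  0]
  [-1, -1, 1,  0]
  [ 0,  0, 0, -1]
J_3(-1) ⊕ J_1(-1)

The characteristic polynomial is
  det(x·I − A) = x^4 + 4*x^3 + 6*x^2 + 4*x + 1 = (x + 1)^4

Eigenvalues and multiplicities (the geometric multiplicity of λ is n − rank(A − λI), which equals the number of Jordan blocks for λ):
  λ = -1: algebraic multiplicity = 4, geometric multiplicity = 2

Determining the block sizes for each eigenvalue:
  λ = -1: with am = 4 and gm = 2, the partition is not yet determined (e.g. several partitions of 4 into 2 parts exist). Let N = A − (-1)·I. Computing rank(N^1) = 2, rank(N^2) = 1, rank(N^3) = 0; the number of blocks of size ≥ j is rank(N^{j−1}) − rank(N^j), giving [2, 1, 1]. So we have 1 block(s) of size 3, 1 block(s) of size 1 → block sizes [3, 1]

Assembling the blocks gives a Jordan form
J =
  [-1,  1,  0,  0]
  [ 0, -1,  1,  0]
  [ 0,  0, -1,  0]
  [ 0,  0,  0, -1]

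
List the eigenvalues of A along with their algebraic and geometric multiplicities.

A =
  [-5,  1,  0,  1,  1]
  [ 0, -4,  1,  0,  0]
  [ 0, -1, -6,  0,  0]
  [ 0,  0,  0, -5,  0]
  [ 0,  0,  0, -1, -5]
λ = -5: alg = 5, geom = 2

Step 1 — factor the characteristic polynomial to read off the algebraic multiplicities:
  χ_A(x) = (x + 5)^5

Step 2 — compute geometric multiplicities via the rank-nullity identity g(λ) = n − rank(A − λI):
  rank(A − (-5)·I) = 3, so dim ker(A − (-5)·I) = n − 3 = 2

Summary:
  λ = -5: algebraic multiplicity = 5, geometric multiplicity = 2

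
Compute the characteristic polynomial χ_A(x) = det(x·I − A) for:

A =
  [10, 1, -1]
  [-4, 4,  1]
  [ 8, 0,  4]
x^3 - 18*x^2 + 108*x - 216

Expanding det(x·I − A) (e.g. by cofactor expansion or by noting that A is similar to its Jordan form J, which has the same characteristic polynomial as A) gives
  χ_A(x) = x^3 - 18*x^2 + 108*x - 216
which factors as (x - 6)^3. The eigenvalues (with algebraic multiplicities) are λ = 6 with multiplicity 3.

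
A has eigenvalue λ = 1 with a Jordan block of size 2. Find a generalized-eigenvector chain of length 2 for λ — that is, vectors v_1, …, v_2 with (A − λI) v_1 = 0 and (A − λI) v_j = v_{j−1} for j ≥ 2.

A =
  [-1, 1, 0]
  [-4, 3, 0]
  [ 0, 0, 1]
A Jordan chain for λ = 1 of length 2:
v_1 = (-2, -4, 0)ᵀ
v_2 = (1, 0, 0)ᵀ

Let N = A − (1)·I. We want v_2 with N^2 v_2 = 0 but N^1 v_2 ≠ 0; then v_{j-1} := N · v_j for j = 2, …, 2.

Pick v_2 = (1, 0, 0)ᵀ.
Then v_1 = N · v_2 = (-2, -4, 0)ᵀ.

Sanity check: (A − (1)·I) v_1 = (0, 0, 0)ᵀ = 0. ✓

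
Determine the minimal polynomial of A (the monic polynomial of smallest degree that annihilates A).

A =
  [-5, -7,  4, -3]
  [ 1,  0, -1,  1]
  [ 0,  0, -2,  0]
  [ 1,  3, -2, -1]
x^3 + 6*x^2 + 12*x + 8

The characteristic polynomial is χ_A(x) = (x + 2)^4, so the eigenvalues are known. The minimal polynomial is
  m_A(x) = Π_λ (x − λ)^{k_λ}
where k_λ is the size of the *largest* Jordan block for λ (equivalently, the smallest k with (A − λI)^k v = 0 for every generalised eigenvector v of λ).

  λ = -2: largest Jordan block has size 3, contributing (x + 2)^3

So m_A(x) = (x + 2)^3 = x^3 + 6*x^2 + 12*x + 8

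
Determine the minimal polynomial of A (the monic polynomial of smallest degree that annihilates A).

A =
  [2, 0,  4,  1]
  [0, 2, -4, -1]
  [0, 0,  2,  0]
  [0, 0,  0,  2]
x^2 - 4*x + 4

The characteristic polynomial is χ_A(x) = (x - 2)^4, so the eigenvalues are known. The minimal polynomial is
  m_A(x) = Π_λ (x − λ)^{k_λ}
where k_λ is the size of the *largest* Jordan block for λ (equivalently, the smallest k with (A − λI)^k v = 0 for every generalised eigenvector v of λ).

  λ = 2: largest Jordan block has size 2, contributing (x − 2)^2

So m_A(x) = (x - 2)^2 = x^2 - 4*x + 4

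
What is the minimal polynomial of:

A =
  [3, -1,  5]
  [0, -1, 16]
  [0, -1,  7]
x^3 - 9*x^2 + 27*x - 27

The characteristic polynomial is χ_A(x) = (x - 3)^3, so the eigenvalues are known. The minimal polynomial is
  m_A(x) = Π_λ (x − λ)^{k_λ}
where k_λ is the size of the *largest* Jordan block for λ (equivalently, the smallest k with (A − λI)^k v = 0 for every generalised eigenvector v of λ).

  λ = 3: largest Jordan block has size 3, contributing (x − 3)^3

So m_A(x) = (x - 3)^3 = x^3 - 9*x^2 + 27*x - 27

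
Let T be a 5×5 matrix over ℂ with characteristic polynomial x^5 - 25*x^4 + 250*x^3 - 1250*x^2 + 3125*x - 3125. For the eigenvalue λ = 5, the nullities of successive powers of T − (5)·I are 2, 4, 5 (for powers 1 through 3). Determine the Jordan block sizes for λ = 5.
Block sizes for λ = 5: [3, 2]

From the dimensions of kernels of powers, the number of Jordan blocks of size at least j is d_j − d_{j−1} where d_j = dim ker(N^j) (with d_0 = 0). Computing the differences gives [2, 2, 1].
The number of blocks of size exactly k is (#blocks of size ≥ k) − (#blocks of size ≥ k + 1), so the partition is: 1 block(s) of size 2, 1 block(s) of size 3.
In nonincreasing order the block sizes are [3, 2].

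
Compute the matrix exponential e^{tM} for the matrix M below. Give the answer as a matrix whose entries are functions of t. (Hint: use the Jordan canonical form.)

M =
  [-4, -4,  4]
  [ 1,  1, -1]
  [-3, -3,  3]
e^{tM} =
  [1 - 4*t, -4*t, 4*t]
  [t, t + 1, -t]
  [-3*t, -3*t, 3*t + 1]

Strategy: write M = P · J · P⁻¹ where J is a Jordan canonical form, so e^{tM} = P · e^{tJ} · P⁻¹, and e^{tJ} can be computed block-by-block.

M has Jordan form
J =
  [0, 1, 0]
  [0, 0, 0]
  [0, 0, 0]
(up to reordering of blocks).

Per-block formulas:
  For a 1×1 block at λ = 0: exp(t · [0]) = [e^(0t)].
  For a 2×2 Jordan block J_2(0): exp(t · J_2(0)) = e^(0t)·(I + t·N), where N is the 2×2 nilpotent shift.

After assembling e^{tJ} and conjugating by P, we get:

e^{tM} =
  [1 - 4*t, -4*t, 4*t]
  [t, t + 1, -t]
  [-3*t, -3*t, 3*t + 1]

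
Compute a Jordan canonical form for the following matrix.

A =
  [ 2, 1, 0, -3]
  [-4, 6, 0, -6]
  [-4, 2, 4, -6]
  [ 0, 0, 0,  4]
J_2(4) ⊕ J_1(4) ⊕ J_1(4)

The characteristic polynomial is
  det(x·I − A) = x^4 - 16*x^3 + 96*x^2 - 256*x + 256 = (x - 4)^4

Eigenvalues and multiplicities (the geometric multiplicity of λ is n − rank(A − λI), which equals the number of Jordan blocks for λ):
  λ = 4: algebraic multiplicity = 4, geometric multiplicity = 3

Determining the block sizes for each eigenvalue:
  λ = 4: 3 blocks summing to 4 forces exactly one block of size 2 and the rest size 1 → block sizes [2, 1, 1]

Assembling the blocks gives a Jordan form
J =
  [4, 1, 0, 0]
  [0, 4, 0, 0]
  [0, 0, 4, 0]
  [0, 0, 0, 4]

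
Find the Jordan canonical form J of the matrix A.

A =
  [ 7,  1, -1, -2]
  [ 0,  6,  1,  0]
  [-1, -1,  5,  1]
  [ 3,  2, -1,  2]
J_3(5) ⊕ J_1(5)

The characteristic polynomial is
  det(x·I − A) = x^4 - 20*x^3 + 150*x^2 - 500*x + 625 = (x - 5)^4

Eigenvalues and multiplicities (the geometric multiplicity of λ is n − rank(A − λI), which equals the number of Jordan blocks for λ):
  λ = 5: algebraic multiplicity = 4, geometric multiplicity = 2

Determining the block sizes for each eigenvalue:
  λ = 5: with am = 4 and gm = 2, the partition is not yet determined (e.g. several partitions of 4 into 2 parts exist). Let N = A − (5)·I. Computing rank(N^1) = 2, rank(N^2) = 1, rank(N^3) = 0; the number of blocks of size ≥ j is rank(N^{j−1}) − rank(N^j), giving [2, 1, 1]. So we have 1 block(s) of size 3, 1 block(s) of size 1 → block sizes [3, 1]

Assembling the blocks gives a Jordan form
J =
  [5, 1, 0, 0]
  [0, 5, 1, 0]
  [0, 0, 5, 0]
  [0, 0, 0, 5]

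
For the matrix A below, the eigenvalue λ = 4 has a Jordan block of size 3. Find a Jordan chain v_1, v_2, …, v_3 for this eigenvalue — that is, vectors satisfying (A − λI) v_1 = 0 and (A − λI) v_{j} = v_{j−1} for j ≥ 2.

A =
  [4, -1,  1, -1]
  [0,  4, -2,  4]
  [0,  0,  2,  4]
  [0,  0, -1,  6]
A Jordan chain for λ = 4 of length 3:
v_1 = (1, 0, 0, 0)ᵀ
v_2 = (1, -2, -2, -1)ᵀ
v_3 = (0, 0, 1, 0)ᵀ

Let N = A − (4)·I. We want v_3 with N^3 v_3 = 0 but N^2 v_3 ≠ 0; then v_{j-1} := N · v_j for j = 3, …, 2.

Pick v_3 = (0, 0, 1, 0)ᵀ.
Then v_2 = N · v_3 = (1, -2, -2, -1)ᵀ.
Then v_1 = N · v_2 = (1, 0, 0, 0)ᵀ.

Sanity check: (A − (4)·I) v_1 = (0, 0, 0, 0)ᵀ = 0. ✓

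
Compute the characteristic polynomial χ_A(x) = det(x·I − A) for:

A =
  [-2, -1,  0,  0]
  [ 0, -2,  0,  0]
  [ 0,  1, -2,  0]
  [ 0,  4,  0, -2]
x^4 + 8*x^3 + 24*x^2 + 32*x + 16

Expanding det(x·I − A) (e.g. by cofactor expansion or by noting that A is similar to its Jordan form J, which has the same characteristic polynomial as A) gives
  χ_A(x) = x^4 + 8*x^3 + 24*x^2 + 32*x + 16
which factors as (x + 2)^4. The eigenvalues (with algebraic multiplicities) are λ = -2 with multiplicity 4.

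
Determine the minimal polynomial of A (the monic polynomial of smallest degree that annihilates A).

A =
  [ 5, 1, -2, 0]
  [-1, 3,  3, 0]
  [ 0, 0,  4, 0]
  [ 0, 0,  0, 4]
x^3 - 12*x^2 + 48*x - 64

The characteristic polynomial is χ_A(x) = (x - 4)^4, so the eigenvalues are known. The minimal polynomial is
  m_A(x) = Π_λ (x − λ)^{k_λ}
where k_λ is the size of the *largest* Jordan block for λ (equivalently, the smallest k with (A − λI)^k v = 0 for every generalised eigenvector v of λ).

  λ = 4: largest Jordan block has size 3, contributing (x − 4)^3

So m_A(x) = (x - 4)^3 = x^3 - 12*x^2 + 48*x - 64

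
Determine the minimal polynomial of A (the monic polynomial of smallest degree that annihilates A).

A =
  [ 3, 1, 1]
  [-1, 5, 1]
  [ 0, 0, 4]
x^2 - 8*x + 16

The characteristic polynomial is χ_A(x) = (x - 4)^3, so the eigenvalues are known. The minimal polynomial is
  m_A(x) = Π_λ (x − λ)^{k_λ}
where k_λ is the size of the *largest* Jordan block for λ (equivalently, the smallest k with (A − λI)^k v = 0 for every generalised eigenvector v of λ).

  λ = 4: largest Jordan block has size 2, contributing (x − 4)^2

So m_A(x) = (x - 4)^2 = x^2 - 8*x + 16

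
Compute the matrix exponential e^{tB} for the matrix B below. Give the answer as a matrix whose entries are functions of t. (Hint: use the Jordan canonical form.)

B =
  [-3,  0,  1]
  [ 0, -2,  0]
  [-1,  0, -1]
e^{tB} =
  [-t*exp(-2*t) + exp(-2*t), 0, t*exp(-2*t)]
  [0, exp(-2*t), 0]
  [-t*exp(-2*t), 0, t*exp(-2*t) + exp(-2*t)]

Strategy: write B = P · J · P⁻¹ where J is a Jordan canonical form, so e^{tB} = P · e^{tJ} · P⁻¹, and e^{tJ} can be computed block-by-block.

B has Jordan form
J =
  [-2,  1,  0]
  [ 0, -2,  0]
  [ 0,  0, -2]
(up to reordering of blocks).

Per-block formulas:
  For a 2×2 Jordan block J_2(-2): exp(t · J_2(-2)) = e^(-2t)·(I + t·N), where N is the 2×2 nilpotent shift.
  For a 1×1 block at λ = -2: exp(t · [-2]) = [e^(-2t)].

After assembling e^{tJ} and conjugating by P, we get:

e^{tB} =
  [-t*exp(-2*t) + exp(-2*t), 0, t*exp(-2*t)]
  [0, exp(-2*t), 0]
  [-t*exp(-2*t), 0, t*exp(-2*t) + exp(-2*t)]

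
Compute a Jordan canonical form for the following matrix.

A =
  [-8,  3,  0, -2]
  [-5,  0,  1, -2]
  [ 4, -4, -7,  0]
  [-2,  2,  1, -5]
J_3(-5) ⊕ J_1(-5)

The characteristic polynomial is
  det(x·I − A) = x^4 + 20*x^3 + 150*x^2 + 500*x + 625 = (x + 5)^4

Eigenvalues and multiplicities (the geometric multiplicity of λ is n − rank(A − λI), which equals the number of Jordan blocks for λ):
  λ = -5: algebraic multiplicity = 4, geometric multiplicity = 2

Determining the block sizes for each eigenvalue:
  λ = -5: with am = 4 and gm = 2, the partition is not yet determined (e.g. several partitions of 4 into 2 parts exist). Let N = A − (-5)·I. Computing rank(N^1) = 2, rank(N^2) = 1, rank(N^3) = 0; the number of blocks of size ≥ j is rank(N^{j−1}) − rank(N^j), giving [2, 1, 1]. So we have 1 block(s) of size 3, 1 block(s) of size 1 → block sizes [3, 1]

Assembling the blocks gives a Jordan form
J =
  [-5,  1,  0,  0]
  [ 0, -5,  1,  0]
  [ 0,  0, -5,  0]
  [ 0,  0,  0, -5]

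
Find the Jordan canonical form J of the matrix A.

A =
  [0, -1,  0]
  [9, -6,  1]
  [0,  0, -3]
J_3(-3)

The characteristic polynomial is
  det(x·I − A) = x^3 + 9*x^2 + 27*x + 27 = (x + 3)^3

Eigenvalues and multiplicities (the geometric multiplicity of λ is n − rank(A − λI), which equals the number of Jordan blocks for λ):
  λ = -3: algebraic multiplicity = 3, geometric multiplicity = 1

Determining the block sizes for each eigenvalue:
  λ = -3: one block (gm = 1), so the single block has size am = 3 → block sizes [3]

Assembling the blocks gives a Jordan form
J =
  [-3,  1,  0]
  [ 0, -3,  1]
  [ 0,  0, -3]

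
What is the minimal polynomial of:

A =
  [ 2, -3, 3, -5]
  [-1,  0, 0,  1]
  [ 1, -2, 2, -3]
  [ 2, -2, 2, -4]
x^3

The characteristic polynomial is χ_A(x) = x^4, so the eigenvalues are known. The minimal polynomial is
  m_A(x) = Π_λ (x − λ)^{k_λ}
where k_λ is the size of the *largest* Jordan block for λ (equivalently, the smallest k with (A − λI)^k v = 0 for every generalised eigenvector v of λ).

  λ = 0: largest Jordan block has size 3, contributing (x − 0)^3

So m_A(x) = x^3 = x^3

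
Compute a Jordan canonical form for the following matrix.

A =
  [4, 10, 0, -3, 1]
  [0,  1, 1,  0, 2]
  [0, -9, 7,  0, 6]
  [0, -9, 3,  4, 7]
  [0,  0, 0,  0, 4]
J_3(4) ⊕ J_2(4)

The characteristic polynomial is
  det(x·I − A) = x^5 - 20*x^4 + 160*x^3 - 640*x^2 + 1280*x - 1024 = (x - 4)^5

Eigenvalues and multiplicities (the geometric multiplicity of λ is n − rank(A − λI), which equals the number of Jordan blocks for λ):
  λ = 4: algebraic multiplicity = 5, geometric multiplicity = 2

Determining the block sizes for each eigenvalue:
  λ = 4: with am = 5 and gm = 2, the partition is not yet determined (e.g. several partitions of 5 into 2 parts exist). Let N = A − (4)·I. Computing rank(N^1) = 3, rank(N^2) = 1, rank(N^3) = 0; the number of blocks of size ≥ j is rank(N^{j−1}) − rank(N^j), giving [2, 2, 1]. So we have 1 block(s) of size 3, 1 block(s) of size 2 → block sizes [3, 2]

Assembling the blocks gives a Jordan form
J =
  [4, 1, 0, 0, 0]
  [0, 4, 1, 0, 0]
  [0, 0, 4, 0, 0]
  [0, 0, 0, 4, 1]
  [0, 0, 0, 0, 4]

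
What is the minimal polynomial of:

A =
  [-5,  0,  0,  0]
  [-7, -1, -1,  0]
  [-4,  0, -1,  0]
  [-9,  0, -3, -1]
x^3 + 7*x^2 + 11*x + 5

The characteristic polynomial is χ_A(x) = (x + 1)^3*(x + 5), so the eigenvalues are known. The minimal polynomial is
  m_A(x) = Π_λ (x − λ)^{k_λ}
where k_λ is the size of the *largest* Jordan block for λ (equivalently, the smallest k with (A − λI)^k v = 0 for every generalised eigenvector v of λ).

  λ = -5: largest Jordan block has size 1, contributing (x + 5)
  λ = -1: largest Jordan block has size 2, contributing (x + 1)^2

So m_A(x) = (x + 1)^2*(x + 5) = x^3 + 7*x^2 + 11*x + 5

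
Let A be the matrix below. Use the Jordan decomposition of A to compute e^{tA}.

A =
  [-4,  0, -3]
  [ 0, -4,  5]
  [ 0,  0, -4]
e^{tA} =
  [exp(-4*t), 0, -3*t*exp(-4*t)]
  [0, exp(-4*t), 5*t*exp(-4*t)]
  [0, 0, exp(-4*t)]

Strategy: write A = P · J · P⁻¹ where J is a Jordan canonical form, so e^{tA} = P · e^{tJ} · P⁻¹, and e^{tJ} can be computed block-by-block.

A has Jordan form
J =
  [-4,  1,  0]
  [ 0, -4,  0]
  [ 0,  0, -4]
(up to reordering of blocks).

Per-block formulas:
  For a 2×2 Jordan block J_2(-4): exp(t · J_2(-4)) = e^(-4t)·(I + t·N), where N is the 2×2 nilpotent shift.
  For a 1×1 block at λ = -4: exp(t · [-4]) = [e^(-4t)].

After assembling e^{tJ} and conjugating by P, we get:

e^{tA} =
  [exp(-4*t), 0, -3*t*exp(-4*t)]
  [0, exp(-4*t), 5*t*exp(-4*t)]
  [0, 0, exp(-4*t)]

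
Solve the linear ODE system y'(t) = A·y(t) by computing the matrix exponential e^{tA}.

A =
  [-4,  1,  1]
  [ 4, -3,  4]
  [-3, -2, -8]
e^{tA} =
  [t^2*exp(-5*t) + t*exp(-5*t) + exp(-5*t), t^2*exp(-5*t)/2 + t*exp(-5*t), t^2*exp(-5*t) + t*exp(-5*t)]
  [4*t*exp(-5*t), 2*t*exp(-5*t) + exp(-5*t), 4*t*exp(-5*t)]
  [-t^2*exp(-5*t) - 3*t*exp(-5*t), -t^2*exp(-5*t)/2 - 2*t*exp(-5*t), -t^2*exp(-5*t) - 3*t*exp(-5*t) + exp(-5*t)]

Strategy: write A = P · J · P⁻¹ where J is a Jordan canonical form, so e^{tA} = P · e^{tJ} · P⁻¹, and e^{tJ} can be computed block-by-block.

A has Jordan form
J =
  [-5,  1,  0]
  [ 0, -5,  1]
  [ 0,  0, -5]
(up to reordering of blocks).

Per-block formulas:
  For a 3×3 Jordan block J_3(-5): exp(t · J_3(-5)) = e^(-5t)·(I + t·N + (t^2/2)·N^2), where N is the 3×3 nilpotent shift.

After assembling e^{tJ} and conjugating by P, we get:

e^{tA} =
  [t^2*exp(-5*t) + t*exp(-5*t) + exp(-5*t), t^2*exp(-5*t)/2 + t*exp(-5*t), t^2*exp(-5*t) + t*exp(-5*t)]
  [4*t*exp(-5*t), 2*t*exp(-5*t) + exp(-5*t), 4*t*exp(-5*t)]
  [-t^2*exp(-5*t) - 3*t*exp(-5*t), -t^2*exp(-5*t)/2 - 2*t*exp(-5*t), -t^2*exp(-5*t) - 3*t*exp(-5*t) + exp(-5*t)]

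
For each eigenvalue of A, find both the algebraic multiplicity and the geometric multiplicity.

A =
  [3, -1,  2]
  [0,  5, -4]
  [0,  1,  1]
λ = 3: alg = 3, geom = 2

Step 1 — factor the characteristic polynomial to read off the algebraic multiplicities:
  χ_A(x) = (x - 3)^3

Step 2 — compute geometric multiplicities via the rank-nullity identity g(λ) = n − rank(A − λI):
  rank(A − (3)·I) = 1, so dim ker(A − (3)·I) = n − 1 = 2

Summary:
  λ = 3: algebraic multiplicity = 3, geometric multiplicity = 2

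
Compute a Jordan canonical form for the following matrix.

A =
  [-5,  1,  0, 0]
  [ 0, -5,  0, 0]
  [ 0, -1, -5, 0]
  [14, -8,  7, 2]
J_2(-5) ⊕ J_1(-5) ⊕ J_1(2)

The characteristic polynomial is
  det(x·I − A) = x^4 + 13*x^3 + 45*x^2 - 25*x - 250 = (x - 2)*(x + 5)^3

Eigenvalues and multiplicities (the geometric multiplicity of λ is n − rank(A − λI), which equals the number of Jordan blocks for λ):
  λ = -5: algebraic multiplicity = 3, geometric multiplicity = 2
  λ = 2: algebraic multiplicity = 1, geometric multiplicity = 1

Determining the block sizes for each eigenvalue:
  λ = -5: 2 blocks summing to 3 forces exactly one block of size 2 and the rest size 1 → block sizes [2, 1]
  λ = 2: one block (gm = 1), so the single block has size am = 1 → block sizes [1]

Assembling the blocks gives a Jordan form
J =
  [-5,  1,  0, 0]
  [ 0, -5,  0, 0]
  [ 0,  0, -5, 0]
  [ 0,  0,  0, 2]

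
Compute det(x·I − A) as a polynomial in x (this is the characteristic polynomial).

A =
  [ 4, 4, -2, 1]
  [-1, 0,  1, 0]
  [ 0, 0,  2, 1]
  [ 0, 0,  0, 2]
x^4 - 8*x^3 + 24*x^2 - 32*x + 16

Expanding det(x·I − A) (e.g. by cofactor expansion or by noting that A is similar to its Jordan form J, which has the same characteristic polynomial as A) gives
  χ_A(x) = x^4 - 8*x^3 + 24*x^2 - 32*x + 16
which factors as (x - 2)^4. The eigenvalues (with algebraic multiplicities) are λ = 2 with multiplicity 4.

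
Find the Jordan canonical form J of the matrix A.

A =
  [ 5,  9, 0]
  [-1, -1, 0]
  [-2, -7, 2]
J_3(2)

The characteristic polynomial is
  det(x·I − A) = x^3 - 6*x^2 + 12*x - 8 = (x - 2)^3

Eigenvalues and multiplicities (the geometric multiplicity of λ is n − rank(A − λI), which equals the number of Jordan blocks for λ):
  λ = 2: algebraic multiplicity = 3, geometric multiplicity = 1

Determining the block sizes for each eigenvalue:
  λ = 2: one block (gm = 1), so the single block has size am = 3 → block sizes [3]

Assembling the blocks gives a Jordan form
J =
  [2, 1, 0]
  [0, 2, 1]
  [0, 0, 2]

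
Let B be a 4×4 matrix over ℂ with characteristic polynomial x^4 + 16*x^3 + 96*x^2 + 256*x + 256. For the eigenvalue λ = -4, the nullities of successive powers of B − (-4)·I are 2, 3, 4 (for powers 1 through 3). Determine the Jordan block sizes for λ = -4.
Block sizes for λ = -4: [3, 1]

From the dimensions of kernels of powers, the number of Jordan blocks of size at least j is d_j − d_{j−1} where d_j = dim ker(N^j) (with d_0 = 0). Computing the differences gives [2, 1, 1].
The number of blocks of size exactly k is (#blocks of size ≥ k) − (#blocks of size ≥ k + 1), so the partition is: 1 block(s) of size 1, 1 block(s) of size 3.
In nonincreasing order the block sizes are [3, 1].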